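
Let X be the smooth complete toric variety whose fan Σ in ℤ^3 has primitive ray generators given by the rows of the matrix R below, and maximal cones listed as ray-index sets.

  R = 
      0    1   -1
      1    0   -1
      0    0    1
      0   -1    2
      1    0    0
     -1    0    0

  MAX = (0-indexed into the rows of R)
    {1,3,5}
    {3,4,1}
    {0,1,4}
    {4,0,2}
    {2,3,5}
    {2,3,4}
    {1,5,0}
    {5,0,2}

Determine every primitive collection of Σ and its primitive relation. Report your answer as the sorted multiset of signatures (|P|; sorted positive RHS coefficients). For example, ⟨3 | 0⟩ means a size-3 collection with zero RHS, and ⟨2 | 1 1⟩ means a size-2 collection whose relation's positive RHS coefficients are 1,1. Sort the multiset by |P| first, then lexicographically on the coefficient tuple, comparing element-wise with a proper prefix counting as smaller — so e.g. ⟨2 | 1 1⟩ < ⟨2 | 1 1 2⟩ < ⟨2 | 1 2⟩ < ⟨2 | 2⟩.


3 collections generate NE(X_Σ); each relation:

  P = {4,5}:  v_{4} + v_{5} = 0  so sig = ⟨2 | 0⟩
  P = {0,3}:  v_{0} + v_{3} = v_{2}  so sig = ⟨2 | 1⟩
  P = {1,2}:  v_{1} + v_{2} = v_{4}  so sig = ⟨2 | 1⟩

Hence PRS(X_Σ) =
    ⟨2 | 0⟩
    ⟨2 | 1⟩
    ⟨2 | 1⟩


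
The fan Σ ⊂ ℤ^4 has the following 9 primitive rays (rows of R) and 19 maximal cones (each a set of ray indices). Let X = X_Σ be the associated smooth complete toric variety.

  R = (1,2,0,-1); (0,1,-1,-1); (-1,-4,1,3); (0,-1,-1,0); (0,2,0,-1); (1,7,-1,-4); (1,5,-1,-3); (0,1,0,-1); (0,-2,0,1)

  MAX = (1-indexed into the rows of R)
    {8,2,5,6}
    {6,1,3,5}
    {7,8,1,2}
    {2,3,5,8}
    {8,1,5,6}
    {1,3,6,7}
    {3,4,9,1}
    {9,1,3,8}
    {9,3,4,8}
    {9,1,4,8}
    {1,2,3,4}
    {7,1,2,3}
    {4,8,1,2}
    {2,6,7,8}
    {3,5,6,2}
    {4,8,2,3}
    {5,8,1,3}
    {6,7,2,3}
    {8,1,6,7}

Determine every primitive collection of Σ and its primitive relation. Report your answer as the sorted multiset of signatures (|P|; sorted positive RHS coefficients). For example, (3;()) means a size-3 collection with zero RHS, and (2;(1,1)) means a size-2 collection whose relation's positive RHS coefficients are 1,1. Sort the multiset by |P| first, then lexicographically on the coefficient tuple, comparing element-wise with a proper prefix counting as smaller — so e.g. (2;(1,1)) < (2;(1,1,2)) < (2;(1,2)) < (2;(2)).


|primitive collections| = 14. Relations:

  P = {5,9}:  v_{5} + v_{9} = 0  ⇒ sig = (2;())
  P = {2,9}:  v_{2} + v_{9} = v_{4}  ⇒ sig = (2;(1))
  P = {4,5}:  v_{4} + v_{5} = v_{2}  ⇒ sig = (2;(1))
  P = {5,7}:  v_{5} + v_{7} = v_{6}  ⇒ sig = (2;(1))
  P = {6,9}:  v_{6} + v_{9} = v_{7}  ⇒ sig = (2;(1))
  P = {4,6}:  v_{4} + v_{6} = v_{2} + v_{7}  ⇒ sig = (2;(1,1))
  P = {7,9}:  v_{7} + v_{9} = v_{1} + v_{2}  ⇒ sig = (2;(1,1))
  P = {4,7}:  v_{4} + v_{7} = v_{1} + 2·v_{2}  ⇒ sig = (2;(1,2))
  P = {1,2,5}:  v_{1} + v_{2} + v_{5} = v_{7}  ⇒ sig = (3;(1))
  P = {3,7,8}:  v_{3} + v_{7} + v_{8} = v_{5}  ⇒ sig = (3;(1))
  P = {1,2,6}:  v_{1} + v_{2} + v_{6} = 2·v_{7}  ⇒ sig = (3;(2))
  P = {3,6,8}:  v_{3} + v_{6} + v_{8} = 2·v_{5}  ⇒ sig = (3;(2))
  P = {1,2,3,8}:  v_{1} + v_{2} + v_{3} + v_{8} = 0  ⇒ sig = (4;())
  P = {1,3,4,8}:  v_{1} + v_{3} + v_{4} + v_{8} = v_{9}  ⇒ sig = (4;(1))

so the primitive-relation signature multiset is
[(2;()), (2;(1)), (2;(1)), (2;(1)), (2;(1)), (2;(1,1)), (2;(1,1)), (2;(1,2)), (3;(1)), (3;(1)), (3;(2)), (3;(2)), (4;()), (4;(1))]


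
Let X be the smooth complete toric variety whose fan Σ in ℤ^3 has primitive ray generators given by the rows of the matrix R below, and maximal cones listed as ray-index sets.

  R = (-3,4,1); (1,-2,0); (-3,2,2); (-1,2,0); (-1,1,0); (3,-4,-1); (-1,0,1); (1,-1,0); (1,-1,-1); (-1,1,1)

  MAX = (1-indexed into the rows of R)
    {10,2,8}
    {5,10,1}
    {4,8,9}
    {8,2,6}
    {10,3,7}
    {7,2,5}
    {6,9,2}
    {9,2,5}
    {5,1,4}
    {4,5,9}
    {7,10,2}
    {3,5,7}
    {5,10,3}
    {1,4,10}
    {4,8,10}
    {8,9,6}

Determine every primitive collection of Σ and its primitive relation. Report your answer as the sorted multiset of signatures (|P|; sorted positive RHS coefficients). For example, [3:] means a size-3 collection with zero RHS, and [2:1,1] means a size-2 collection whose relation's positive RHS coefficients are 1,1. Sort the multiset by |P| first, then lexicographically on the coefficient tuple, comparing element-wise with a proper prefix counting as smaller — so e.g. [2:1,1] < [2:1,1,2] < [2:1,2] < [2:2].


Minimal non-faces — 25 found among 10 rays, 16 max cones:

  {1,6}:  v_{1} + v_{6} = 0  so sig = [2:]
  {2,4}:  v_{2} + v_{4} = 0  so sig = [2:]
  {5,8}:  v_{5} + v_{8} = 0  so sig = [2:]
  {9,10}:  v_{9} + v_{10} = 0  so sig = [2:]
  {1,2}:  v_{1} + v_{2} = v_{5} + v_{10}  so sig = [2:1,1]
  {1,8}:  v_{1} + v_{8} = v_{4} + v_{10}  so sig = [2:1,1]
  {1,9}:  v_{1} + v_{9} = v_{4} + v_{5}  so sig = [2:1,1]
  {3,6}:  v_{3} + v_{6} = v_{2} + v_{7}  so sig = [2:1,1]
  {3,8}:  v_{3} + v_{8} = v_{7} + v_{10}  so sig = [2:1,1]
  {3,9}:  v_{3} + v_{9} = v_{5} + v_{7}  so sig = [2:1,1]
  {4,6}:  v_{4} + v_{6} = v_{8} + v_{9}  so sig = [2:1,1]
  {4,7}:  v_{4} + v_{7} = v_{5} + v_{10}  so sig = [2:1,1]
  {5,6}:  v_{5} + v_{6} = v_{2} + v_{9}  so sig = [2:1,1]
  {6,10}:  v_{6} + v_{10} = v_{2} + v_{8}  so sig = [2:1,1]
  {7,8}:  v_{7} + v_{8} = v_{2} + v_{10}  so sig = [2:1,1]
  {7,9}:  v_{7} + v_{9} = v_{2} + v_{5}  so sig = [2:1,1]
  {2,3}:  v_{2} + v_{3} = 2·v_{7}  so sig = [2:2]
  {6,7}:  v_{6} + v_{7} = 2·v_{2}  so sig = [2:2]
  {1,7}:  v_{1} + v_{7} = 2·v_{5} + 2·v_{10}  so sig = [2:2,2]
  {3,4}:  v_{3} + v_{4} = 2·v_{5} + 2·v_{10}  so sig = [2:2,2]
  {1,3}:  v_{1} + v_{3} = 3·v_{5} + 3·v_{10}  so sig = [2:3,3]
  {2,5,10}:  v_{2} + v_{5} + v_{10} = v_{7}  so sig = [3:1]
  {2,8,9}:  v_{2} + v_{8} + v_{9} = v_{6}  so sig = [3:1]
  {4,5,10}:  v_{4} + v_{5} + v_{10} = v_{1}  so sig = [3:1]
  {5,7,10}:  v_{5} + v_{7} + v_{10} = v_{3}  so sig = [3:1]

Signatures (|P|; sorted positive RHS coefficients), sorted:
    |P|=2: 21 collections, coeffs (), (), (), (), (1,1), (1,1), (1,1), (1,1), (1,1), (1,1), (1,1), (1,1), (1,1), (1,1), (1,1), (1,1), (2), (2), (2,2), (2,2), (3,3)
    |P|=3: 4 collections, coeffs (1), (1), (1), (1)


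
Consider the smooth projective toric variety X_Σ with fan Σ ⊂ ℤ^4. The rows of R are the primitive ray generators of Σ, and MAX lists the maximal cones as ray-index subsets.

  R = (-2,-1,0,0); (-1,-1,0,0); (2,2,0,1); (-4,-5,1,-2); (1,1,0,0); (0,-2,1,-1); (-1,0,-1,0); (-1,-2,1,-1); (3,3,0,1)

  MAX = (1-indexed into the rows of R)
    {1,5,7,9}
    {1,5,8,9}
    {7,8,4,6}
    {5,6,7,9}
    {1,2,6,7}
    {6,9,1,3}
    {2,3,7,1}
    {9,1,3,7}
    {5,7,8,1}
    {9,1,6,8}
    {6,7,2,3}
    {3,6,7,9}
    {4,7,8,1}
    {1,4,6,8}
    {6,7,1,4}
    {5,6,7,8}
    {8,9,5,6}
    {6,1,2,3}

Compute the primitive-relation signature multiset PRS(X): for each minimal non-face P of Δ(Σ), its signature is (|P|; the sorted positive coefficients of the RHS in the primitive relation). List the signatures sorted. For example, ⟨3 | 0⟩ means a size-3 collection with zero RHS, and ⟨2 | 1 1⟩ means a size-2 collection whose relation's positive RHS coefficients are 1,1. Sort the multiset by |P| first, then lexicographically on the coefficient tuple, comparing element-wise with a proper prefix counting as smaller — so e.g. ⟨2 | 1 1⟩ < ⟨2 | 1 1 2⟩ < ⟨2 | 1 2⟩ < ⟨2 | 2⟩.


14 minimal non-faces of Δ(Σ) (on 9 rays):

  {2,5}:  v_{2} + v_{5} = 0  →  sig = ⟨2 | 0⟩
  {2,9}:  v_{2} + v_{9} = v_{3}  →  sig = ⟨2 | 1⟩
  {3,5}:  v_{3} + v_{5} = v_{9}  →  sig = ⟨2 | 1⟩
  {4,9}:  v_{4} + v_{9} = v_{8}  →  sig = ⟨2 | 1⟩
  {2,8}:  v_{2} + v_{8} = v_{1} + v_{6}  →  sig = ⟨2 | 1 1⟩
  {3,4}:  v_{3} + v_{4} = v_{1} + v_{6}  →  sig = ⟨2 | 1 1⟩
  {3,8}:  v_{3} + v_{8} = v_{1} + v_{6} + v_{9}  →  sig = ⟨2 | 1 1 1⟩
  {4,5}:  v_{4} + v_{5} = v_{7} + 2·v_{8}  →  sig = ⟨2 | 1 2⟩
  {2,4}:  v_{2} + v_{4} = 2·v_{1} + 2·v_{6} + v_{7}  →  sig = ⟨2 | 1 2 2⟩
  {1,5,6}:  v_{1} + v_{5} + v_{6} = v_{8}  →  sig = ⟨3 | 1⟩
  {7,8,9}:  v_{7} + v_{8} + v_{9} = v_{5}  →  sig = ⟨3 | 1⟩
  {1,6,7,9}:  v_{1} + v_{6} + v_{7} + v_{9} = 0  →  sig = ⟨4 | 0⟩
  {1,3,6,7}:  v_{1} + v_{3} + v_{6} + v_{7} = v_{2}  →  sig = ⟨4 | 1⟩
  {1,6,7,8}:  v_{1} + v_{6} + v_{7} + v_{8} = v_{4}  →  sig = ⟨4 | 1⟩

Signatures (|P|; sorted positive RHS coefficients), sorted:
    |P|=2: 9 collections, coeffs (), (1), (1), (1), (1,1), (1,1), (1,1,1), (1,2), (1,2,2)
    |P|=3: 2 collections, coeffs (1), (1)
    |P|=4: 3 collections, coeffs (), (1), (1)


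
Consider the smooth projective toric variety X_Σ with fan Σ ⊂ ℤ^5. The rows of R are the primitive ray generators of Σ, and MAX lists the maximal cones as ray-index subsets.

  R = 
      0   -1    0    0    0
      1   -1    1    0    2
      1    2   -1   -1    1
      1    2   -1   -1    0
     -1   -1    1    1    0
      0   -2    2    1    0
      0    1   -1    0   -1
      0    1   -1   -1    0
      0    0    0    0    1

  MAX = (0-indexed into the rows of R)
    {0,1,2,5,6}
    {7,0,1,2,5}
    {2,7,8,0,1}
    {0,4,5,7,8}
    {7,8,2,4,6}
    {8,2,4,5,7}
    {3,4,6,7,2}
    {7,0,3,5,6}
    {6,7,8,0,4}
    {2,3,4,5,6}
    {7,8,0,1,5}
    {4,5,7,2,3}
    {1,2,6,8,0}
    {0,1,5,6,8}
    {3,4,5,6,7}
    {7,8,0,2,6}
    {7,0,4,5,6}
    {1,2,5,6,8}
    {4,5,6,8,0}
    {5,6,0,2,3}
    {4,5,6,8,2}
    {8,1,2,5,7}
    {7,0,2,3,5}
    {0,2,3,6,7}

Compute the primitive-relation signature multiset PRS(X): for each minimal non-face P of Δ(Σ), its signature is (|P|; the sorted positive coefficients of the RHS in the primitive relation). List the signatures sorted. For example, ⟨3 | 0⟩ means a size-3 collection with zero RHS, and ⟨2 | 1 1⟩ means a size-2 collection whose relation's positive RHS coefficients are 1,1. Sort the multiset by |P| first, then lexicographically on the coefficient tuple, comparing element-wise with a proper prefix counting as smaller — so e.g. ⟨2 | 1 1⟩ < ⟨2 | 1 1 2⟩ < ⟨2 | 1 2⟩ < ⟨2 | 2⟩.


9 collections generate NE(X_Σ); each relation:

  P={3,8}:  v_{3} + v_{8} = v_{2}  so sig = ⟨2 | 1⟩
  P={1,3}:  v_{1} + v_{3} = v_{0} + 2·v_{2} + v_{5}  so sig = ⟨2 | 1 1 2⟩
  P={1,4}:  v_{1} + v_{4} = v_{5} + 2·v_{8}  so sig = ⟨2 | 1 2⟩
  P={0,3,4}:  v_{0} + v_{3} + v_{4} = 0  so sig = ⟨3 | 0⟩
  P={0,2,4}:  v_{0} + v_{2} + v_{4} = v_{8}  so sig = ⟨3 | 1⟩
  P={1,6,7}:  v_{1} + v_{6} + v_{7} = v_{0} + v_{2}  so sig = ⟨3 | 1 1⟩
  P={5,6,7,8}:  v_{5} + v_{6} + v_{7} + v_{8} = 0  so sig = ⟨4 | 0⟩
  P={0,2,5,8}:  v_{0} + v_{2} + v_{5} + v_{8} = v_{1}  so sig = ⟨4 | 1⟩
  P={2,5,6,7}:  v_{2} + v_{5} + v_{6} + v_{7} = v_{3}  so sig = ⟨4 | 1⟩

Sorted signature multiset PRS(X):
    |P|=2: 3 collections, coeffs (1), (1,1,2), (1,2)
    |P|=3: 3 collections, coeffs (), (1), (1,1)
    |P|=4: 3 collections, coeffs (), (1), (1)


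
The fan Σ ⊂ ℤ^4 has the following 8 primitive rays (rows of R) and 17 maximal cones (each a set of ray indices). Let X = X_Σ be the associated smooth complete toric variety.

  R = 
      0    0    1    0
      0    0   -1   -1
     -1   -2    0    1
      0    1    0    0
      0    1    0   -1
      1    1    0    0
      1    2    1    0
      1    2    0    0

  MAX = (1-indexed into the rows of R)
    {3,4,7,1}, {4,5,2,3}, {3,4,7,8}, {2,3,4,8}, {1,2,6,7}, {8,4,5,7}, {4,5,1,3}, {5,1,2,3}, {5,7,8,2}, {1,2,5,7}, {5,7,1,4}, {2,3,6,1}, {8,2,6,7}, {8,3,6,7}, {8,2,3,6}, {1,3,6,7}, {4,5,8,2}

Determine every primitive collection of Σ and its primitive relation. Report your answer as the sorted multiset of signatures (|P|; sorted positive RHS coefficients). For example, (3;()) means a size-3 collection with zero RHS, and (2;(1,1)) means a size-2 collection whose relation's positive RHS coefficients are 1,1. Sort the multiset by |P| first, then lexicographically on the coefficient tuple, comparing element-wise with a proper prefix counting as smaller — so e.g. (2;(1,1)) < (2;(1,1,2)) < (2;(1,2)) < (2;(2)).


Σ has 8 primitive collections:

  {1,8}:  v_{1} + v_{8} = v_{7}  so sig = (2;(1))
  {4,6}:  v_{4} + v_{6} = v_{8}  so sig = (2;(1))
  {5,6}:  v_{5} + v_{6} = v_{2} + v_{7}  so sig = (2;(1,1))
  {2,3,7}:  v_{2} + v_{3} + v_{7} = 0  so sig = (3;())
  {1,2,4}:  v_{1} + v_{2} + v_{4} = v_{5}  so sig = (3;(1))
  {3,5,8}:  v_{3} + v_{5} + v_{8} = v_{4}  so sig = (3;(1))
  {2,4,7}:  v_{2} + v_{4} + v_{7} = v_{5} + v_{8}  so sig = (3;(1,1))
  {3,5,7}:  v_{3} + v_{5} + v_{7} = v_{1} + v_{4}  so sig = (3;(1,1))

Signatures (|P|; sorted positive RHS coefficients), sorted:
    (2;(1))
    (2;(1))
    (2;(1,1))
    (3;())
    (3;(1))
    (3;(1))
    (3;(1,1))
    (3;(1,1))


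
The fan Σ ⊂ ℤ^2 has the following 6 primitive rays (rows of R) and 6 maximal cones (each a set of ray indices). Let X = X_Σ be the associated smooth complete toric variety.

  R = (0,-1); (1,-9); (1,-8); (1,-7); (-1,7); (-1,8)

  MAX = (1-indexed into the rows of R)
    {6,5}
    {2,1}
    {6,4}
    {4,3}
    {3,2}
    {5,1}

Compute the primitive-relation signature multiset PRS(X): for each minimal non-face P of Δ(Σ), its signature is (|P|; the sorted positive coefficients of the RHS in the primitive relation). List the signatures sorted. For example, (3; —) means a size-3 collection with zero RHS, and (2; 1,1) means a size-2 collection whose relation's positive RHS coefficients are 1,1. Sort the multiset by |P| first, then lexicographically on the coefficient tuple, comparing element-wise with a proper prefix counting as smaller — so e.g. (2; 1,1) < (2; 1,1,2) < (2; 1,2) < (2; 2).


9 minimal non-faces of Δ(Σ) (on 6 rays):

  P = {3,6}:  v_{3} + v_{6} = 0  ⇒ sig = (2; —)
  P = {4,5}:  v_{4} + v_{5} = 0  ⇒ sig = (2; —)
  P = {1,3}:  v_{1} + v_{3} = v_{2}  ⇒ sig = (2; 1)
  P = {1,4}:  v_{1} + v_{4} = v_{3}  ⇒ sig = (2; 1)
  P = {1,6}:  v_{1} + v_{6} = v_{5}  ⇒ sig = (2; 1)
  P = {2,6}:  v_{2} + v_{6} = v_{1}  ⇒ sig = (2; 1)
  P = {3,5}:  v_{3} + v_{5} = v_{1}  ⇒ sig = (2; 1)
  P = {2,4}:  v_{2} + v_{4} = 2·v_{3}  ⇒ sig = (2; 2)
  P = {2,5}:  v_{2} + v_{5} = 2·v_{1}  ⇒ sig = (2; 2)

Sorted signature multiset PRS(X):
[(2; —), (2; —), (2; 1), (2; 1), (2; 1), (2; 1), (2; 1), (2; 2), (2; 2)]


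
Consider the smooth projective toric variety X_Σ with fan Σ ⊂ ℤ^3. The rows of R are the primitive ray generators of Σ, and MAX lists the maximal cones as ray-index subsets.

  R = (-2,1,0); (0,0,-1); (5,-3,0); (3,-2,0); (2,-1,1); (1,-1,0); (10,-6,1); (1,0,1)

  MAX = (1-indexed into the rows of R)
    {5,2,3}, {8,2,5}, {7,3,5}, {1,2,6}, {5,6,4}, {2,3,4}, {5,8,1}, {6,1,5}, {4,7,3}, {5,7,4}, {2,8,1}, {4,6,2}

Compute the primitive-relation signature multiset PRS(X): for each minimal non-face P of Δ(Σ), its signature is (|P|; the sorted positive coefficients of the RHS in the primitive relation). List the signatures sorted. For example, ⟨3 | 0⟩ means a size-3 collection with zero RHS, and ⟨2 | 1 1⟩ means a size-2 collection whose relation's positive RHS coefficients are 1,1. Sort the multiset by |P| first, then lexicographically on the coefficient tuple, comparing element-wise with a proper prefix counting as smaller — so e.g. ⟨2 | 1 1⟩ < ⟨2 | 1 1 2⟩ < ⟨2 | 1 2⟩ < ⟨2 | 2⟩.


Minimal non-faces — 14 found among 8 rays, 12 max cones:

  P = {1,3}:  v_{1} + v_{3} = v_{4}  so sig = ⟨2 | 1⟩
  P = {1,4}:  v_{1} + v_{4} = v_{6}  so sig = ⟨2 | 1⟩
  P = {6,8}:  v_{6} + v_{8} = v_{5}  so sig = ⟨2 | 1⟩
  P = {7,8}:  v_{7} + v_{8} = v_{2} + v_{3} + 3·v_{5}  so sig = ⟨2 | 1 1 3⟩
  P = {1,7}:  v_{1} + v_{7} = 2·v_{4} + v_{5}  so sig = ⟨2 | 1 2⟩
  P = {4,8}:  v_{4} + v_{8} = v_{2} + 2·v_{5}  so sig = ⟨2 | 1 2⟩
  P = {6,7}:  v_{6} + v_{7} = 3·v_{4} + v_{5}  so sig = ⟨2 | 1 3⟩
  P = {2,7}:  v_{2} + v_{7} = 2·v_{3}  so sig = ⟨2 | 2⟩
  P = {3,6}:  v_{3} + v_{6} = 2·v_{4}  so sig = ⟨2 | 2⟩
  P = {3,8}:  v_{3} + v_{8} = 2·v_{2} + 3·v_{5}  so sig = ⟨2 | 2 3⟩
  P = {1,2,5}:  v_{1} + v_{2} + v_{5} = 0  so sig = ⟨3 | 0⟩
  P = {2,4,5}:  v_{2} + v_{4} + v_{5} = v_{3}  so sig = ⟨3 | 1⟩
  P = {2,5,6}:  v_{2} + v_{5} + v_{6} = v_{4}  so sig = ⟨3 | 1⟩
  P = {3,4,5}:  v_{3} + v_{4} + v_{5} = v_{7}  so sig = ⟨3 | 1⟩

Signatures (|P|; sorted positive RHS coefficients), sorted:
{ ⟨2 | 1⟩ ×3,  ⟨2 | 1 1 3⟩,  ⟨2 | 1 2⟩ ×2,  ⟨2 | 1 3⟩,  ⟨2 | 2⟩ ×2,  ⟨2 | 2 3⟩,  ⟨3 | 0⟩,  ⟨3 | 1⟩ ×3 }


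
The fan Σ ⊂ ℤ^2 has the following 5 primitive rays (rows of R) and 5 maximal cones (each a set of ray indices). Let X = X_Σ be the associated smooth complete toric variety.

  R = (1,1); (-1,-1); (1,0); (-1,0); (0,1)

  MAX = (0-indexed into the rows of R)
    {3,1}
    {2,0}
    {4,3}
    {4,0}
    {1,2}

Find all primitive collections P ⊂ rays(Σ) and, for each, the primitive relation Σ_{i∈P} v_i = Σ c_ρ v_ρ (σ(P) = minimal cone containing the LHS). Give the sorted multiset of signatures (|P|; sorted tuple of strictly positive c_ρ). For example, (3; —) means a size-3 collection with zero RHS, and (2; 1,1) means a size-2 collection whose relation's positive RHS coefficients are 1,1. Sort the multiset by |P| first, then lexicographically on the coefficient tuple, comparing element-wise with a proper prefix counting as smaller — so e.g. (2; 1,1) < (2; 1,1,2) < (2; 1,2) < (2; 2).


Δ(Σ) — 5 vertices, 5 min non-faces:

  {0,1}:  v_{0} + v_{1} = 0  ⟹  sig = (2; —)
  {2,3}:  v_{2} + v_{3} = 0  ⟹  sig = (2; —)
  {0,3}:  v_{0} + v_{3} = v_{4}  ⟹  sig = (2; 1)
  {1,4}:  v_{1} + v_{4} = v_{3}  ⟹  sig = (2; 1)
  {2,4}:  v_{2} + v_{4} = v_{0}  ⟹  sig = (2; 1)

Hence PRS(X_Σ) =
    (2; —)
    (2; —)
    (2; 1)
    (2; 1)
    (2; 1)


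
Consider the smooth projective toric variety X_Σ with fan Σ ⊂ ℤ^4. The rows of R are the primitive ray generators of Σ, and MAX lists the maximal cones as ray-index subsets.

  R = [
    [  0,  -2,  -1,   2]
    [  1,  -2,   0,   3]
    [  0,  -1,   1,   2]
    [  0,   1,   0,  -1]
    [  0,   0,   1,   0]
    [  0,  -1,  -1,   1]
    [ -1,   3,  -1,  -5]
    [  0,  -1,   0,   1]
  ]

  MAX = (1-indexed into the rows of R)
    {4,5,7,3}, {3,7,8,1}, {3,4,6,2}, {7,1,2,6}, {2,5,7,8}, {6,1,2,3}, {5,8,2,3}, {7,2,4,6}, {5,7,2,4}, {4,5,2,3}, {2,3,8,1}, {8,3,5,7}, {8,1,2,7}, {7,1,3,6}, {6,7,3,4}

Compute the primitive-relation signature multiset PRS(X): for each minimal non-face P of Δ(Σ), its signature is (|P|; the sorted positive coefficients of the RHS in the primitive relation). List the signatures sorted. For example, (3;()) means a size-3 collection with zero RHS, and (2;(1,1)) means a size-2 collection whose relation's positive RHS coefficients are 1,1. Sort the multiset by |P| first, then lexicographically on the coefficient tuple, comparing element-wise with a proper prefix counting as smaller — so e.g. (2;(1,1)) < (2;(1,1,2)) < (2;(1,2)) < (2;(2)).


6 minimal non-faces of Δ(Σ) (on 8 rays):

  P = {4,8}:  v_{4} + v_{8} = 0 — sig = (2;())
  P = {1,4}:  v_{1} + v_{4} = v_{6} — sig = (2;(1))
  P = {5,6}:  v_{5} + v_{6} = v_{8} — sig = (2;(1))
  P = {6,8}:  v_{6} + v_{8} = v_{1} — sig = (2;(1))
  P = {1,5}:  v_{1} + v_{5} = 2·v_{8} — sig = (2;(2))
  P = {2,3,7}:  v_{2} + v_{3} + v_{7} = 0 — sig = (3;())

Hence PRS(X_Σ) =
[(2;()), (2;(1)), (2;(1)), (2;(1)), (2;(2)), (3;())]


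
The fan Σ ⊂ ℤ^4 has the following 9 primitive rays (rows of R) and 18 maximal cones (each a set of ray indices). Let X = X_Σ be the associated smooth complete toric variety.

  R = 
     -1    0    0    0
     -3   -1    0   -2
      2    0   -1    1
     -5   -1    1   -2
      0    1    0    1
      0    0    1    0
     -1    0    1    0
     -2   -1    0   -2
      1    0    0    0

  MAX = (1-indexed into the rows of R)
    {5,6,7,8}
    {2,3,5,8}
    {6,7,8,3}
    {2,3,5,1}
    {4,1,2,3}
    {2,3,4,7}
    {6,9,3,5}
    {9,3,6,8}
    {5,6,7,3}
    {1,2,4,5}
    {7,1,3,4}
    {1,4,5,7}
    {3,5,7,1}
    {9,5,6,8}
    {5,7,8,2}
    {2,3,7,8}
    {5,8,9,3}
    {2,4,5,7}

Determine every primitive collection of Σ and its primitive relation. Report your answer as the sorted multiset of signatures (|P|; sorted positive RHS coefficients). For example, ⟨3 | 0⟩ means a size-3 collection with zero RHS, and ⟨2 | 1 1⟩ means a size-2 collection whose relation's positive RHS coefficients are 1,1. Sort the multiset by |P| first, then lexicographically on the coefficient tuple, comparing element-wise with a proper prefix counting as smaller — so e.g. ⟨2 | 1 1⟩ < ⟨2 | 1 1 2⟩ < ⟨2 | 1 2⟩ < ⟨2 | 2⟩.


Δ(Σ) — 9 vertices, 14 min non-faces:

  P = {1,9}:  v_{1} + v_{9} = 0  ⟹  sig = ⟨2 | 0⟩
  P = {1,6}:  v_{1} + v_{6} = v_{7}  ⟹  sig = ⟨2 | 1⟩
  P = {1,8}:  v_{1} + v_{8} = v_{2}  ⟹  sig = ⟨2 | 1⟩
  P = {2,9}:  v_{2} + v_{9} = v_{8}  ⟹  sig = ⟨2 | 1⟩
  P = {7,9}:  v_{7} + v_{9} = v_{6}  ⟹  sig = ⟨2 | 1⟩
  P = {2,6}:  v_{2} + v_{6} = v_{7} + v_{8}  ⟹  sig = ⟨2 | 1 1⟩
  P = {4,9}:  v_{4} + v_{9} = v_{2} + v_{7}  ⟹  sig = ⟨2 | 1 1⟩
  P = {4,6}:  v_{4} + v_{6} = v_{2} + 2·v_{7}  ⟹  sig = ⟨2 | 1 2⟩
  P = {4,8}:  v_{4} + v_{8} = 2·v_{2} + v_{7}  ⟹  sig = ⟨2 | 1 2⟩
  P = {1,2,7}:  v_{1} + v_{2} + v_{7} = v_{4}  ⟹  sig = ⟨3 | 1⟩
  P = {3,4,5}:  v_{3} + v_{4} + v_{5} = 3·v_{1}  ⟹  sig = ⟨3 | 3⟩
  P = {3,5,6,8}:  v_{3} + v_{5} + v_{6} + v_{8} = 0  ⟹  sig = ⟨4 | 0⟩
  P = {3,5,7,8}:  v_{3} + v_{5} + v_{7} + v_{8} = v_{1}  ⟹  sig = ⟨4 | 1⟩
  P = {2,3,5,7}:  v_{2} + v_{3} + v_{5} + v_{7} = 2·v_{1}  ⟹  sig = ⟨4 | 2⟩

Sorted signature multiset PRS(X):
    |P|=2: 9 collections, coeffs (), (1), (1), (1), (1), (1,1), (1,1), (1,2), (1,2)
    |P|=3: 2 collections, coeffs (1), (3)
    |P|=4: 3 collections, coeffs (), (1), (2)


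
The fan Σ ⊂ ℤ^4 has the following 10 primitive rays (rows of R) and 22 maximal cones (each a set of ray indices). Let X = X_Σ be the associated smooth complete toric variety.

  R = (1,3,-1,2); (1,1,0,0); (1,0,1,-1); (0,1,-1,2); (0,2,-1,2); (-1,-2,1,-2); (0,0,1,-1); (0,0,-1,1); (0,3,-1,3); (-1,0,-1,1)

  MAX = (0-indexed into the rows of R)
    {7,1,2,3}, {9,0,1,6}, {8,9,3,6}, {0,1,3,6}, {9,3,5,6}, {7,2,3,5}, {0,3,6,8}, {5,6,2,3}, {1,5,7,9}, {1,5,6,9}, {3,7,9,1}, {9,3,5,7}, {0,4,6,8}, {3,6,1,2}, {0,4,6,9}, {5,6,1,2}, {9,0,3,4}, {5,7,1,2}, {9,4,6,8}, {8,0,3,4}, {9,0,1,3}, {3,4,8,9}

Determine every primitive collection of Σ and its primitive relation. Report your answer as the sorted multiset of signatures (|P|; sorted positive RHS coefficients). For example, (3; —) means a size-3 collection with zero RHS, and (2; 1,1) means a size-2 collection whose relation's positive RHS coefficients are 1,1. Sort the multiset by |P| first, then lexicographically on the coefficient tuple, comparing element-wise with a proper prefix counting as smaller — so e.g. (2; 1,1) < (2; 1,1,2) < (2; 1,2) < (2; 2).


18 minimal non-faces of Δ(Σ) (on 10 rays):

  {2,9}:  v_{2} + v_{9} = 0 ; sig = (2; —)
  {6,7}:  v_{6} + v_{7} = 0 ; sig = (2; —)
  {1,4}:  v_{1} + v_{4} = v_{0} ; sig = (2; 1)
  {4,5}:  v_{4} + v_{5} = v_{6} + v_{9} ; sig = (2; 1,1)
  {7,8}:  v_{7} + v_{8} = v_{3} + v_{4} ; sig = (2; 1,1)
  {0,5}:  v_{0} + v_{5} = v_{1} + v_{6} + v_{9} ; sig = (2; 1,1,1)
  {1,8}:  v_{1} + v_{8} = v_{0} + v_{3} + v_{6} ; sig = (2; 1,1,1)
  {2,4}:  v_{2} + v_{4} = v_{1} + v_{3} + v_{6} ; sig = (2; 1,1,1)
  {4,7}:  v_{4} + v_{7} = v_{1} + v_{3} + v_{9} ; sig = (2; 1,1,1)
  {0,2}:  v_{0} + v_{2} = 2·v_{1} + v_{3} + v_{6} ; sig = (2; 1,1,2)
  {0,7}:  v_{0} + v_{7} = 2·v_{1} + v_{3} + v_{9} ; sig = (2; 1,1,2)
  {5,8}:  v_{5} + v_{8} = v_{3} + 2·v_{6} + v_{9} ; sig = (2; 1,1,2)
  {2,8}:  v_{2} + v_{8} = v_{1} + 2·v_{3} + 2·v_{6} ; sig = (2; 1,2,2)
  {1,3,5}:  v_{1} + v_{3} + v_{5} = 0 ; sig = (3; —)
  {3,4,6}:  v_{3} + v_{4} + v_{6} = v_{8} ; sig = (3; 1)
  {0,8,9}:  v_{0} + v_{8} + v_{9} = 3·v_{4} ; sig = (3; 3)
  {1,3,6,9}:  v_{1} + v_{3} + v_{6} + v_{9} = v_{4} ; sig = (4; 1)
  {0,3,6,9}:  v_{0} + v_{3} + v_{6} + v_{9} = 2·v_{4} ; sig = (4; 2)

Signatures (|P|; sorted positive RHS coefficients), sorted:
    (2; —)
    (2; —)
    (2; 1)
    (2; 1,1)
    (2; 1,1)
    (2; 1,1,1)
    (2; 1,1,1)
    (2; 1,1,1)
    (2; 1,1,1)
    (2; 1,1,2)
    (2; 1,1,2)
    (2; 1,1,2)
    (2; 1,2,2)
    (3; —)
    (3; 1)
    (3; 3)
    (4; 1)
    (4; 2)


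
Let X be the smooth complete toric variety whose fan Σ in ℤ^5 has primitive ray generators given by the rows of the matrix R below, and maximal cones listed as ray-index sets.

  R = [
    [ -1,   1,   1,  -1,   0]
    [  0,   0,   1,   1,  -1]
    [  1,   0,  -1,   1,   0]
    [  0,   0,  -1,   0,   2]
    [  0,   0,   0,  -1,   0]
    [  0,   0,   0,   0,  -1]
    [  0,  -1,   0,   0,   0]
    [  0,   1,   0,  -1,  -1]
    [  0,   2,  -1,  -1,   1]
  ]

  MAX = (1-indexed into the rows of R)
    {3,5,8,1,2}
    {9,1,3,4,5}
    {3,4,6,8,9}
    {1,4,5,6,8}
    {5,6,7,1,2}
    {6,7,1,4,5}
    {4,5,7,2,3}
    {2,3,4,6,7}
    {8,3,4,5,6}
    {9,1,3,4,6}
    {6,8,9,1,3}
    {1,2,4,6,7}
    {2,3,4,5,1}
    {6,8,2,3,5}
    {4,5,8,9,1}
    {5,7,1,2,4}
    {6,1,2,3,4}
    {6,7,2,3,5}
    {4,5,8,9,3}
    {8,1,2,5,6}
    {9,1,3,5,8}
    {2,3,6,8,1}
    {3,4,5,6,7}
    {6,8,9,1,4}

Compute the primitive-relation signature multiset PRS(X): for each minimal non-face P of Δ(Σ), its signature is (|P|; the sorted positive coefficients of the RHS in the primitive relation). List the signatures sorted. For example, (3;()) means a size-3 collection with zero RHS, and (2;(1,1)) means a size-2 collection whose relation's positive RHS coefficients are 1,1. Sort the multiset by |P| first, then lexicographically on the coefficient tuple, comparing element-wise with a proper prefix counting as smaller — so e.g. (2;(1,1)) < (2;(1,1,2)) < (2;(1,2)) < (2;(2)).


|primitive collections| = 9. Relations:

  P = {7,8}:  v_{7} + v_{8} = v_{5} + v_{6}  →  sig = (2;(1,1))
  P = {7,9}:  v_{7} + v_{9} = v_{4} + v_{8}  →  sig = (2;(1,1))
  P = {2,9}:  v_{2} + v_{9} = 2·v_{1} + 2·v_{3}  →  sig = (2;(2,2))
  P = {1,3,7}:  v_{1} + v_{3} + v_{7} = 0  →  sig = (3;())
  P = {2,4,8}:  v_{2} + v_{4} + v_{8} = v_{1} + v_{3}  →  sig = (3;(1,1))
  P = {5,6,9}:  v_{5} + v_{6} + v_{9} = v_{4} + 2·v_{8}  →  sig = (3;(1,2))
  P = {2,4,5,6}:  v_{2} + v_{4} + v_{5} + v_{6} = 0  →  sig = (4;())
  P = {1,3,4,8}:  v_{1} + v_{3} + v_{4} + v_{8} = v_{9}  →  sig = (4;(1))
  P = {1,3,5,6}:  v_{1} + v_{3} + v_{5} + v_{6} = v_{8}  →  sig = (4;(1))

so the primitive-relation signature multiset is
[(2;(1,1)), (2;(1,1)), (2;(2,2)), (3;()), (3;(1,1)), (3;(1,2)), (4;()), (4;(1)), (4;(1))]


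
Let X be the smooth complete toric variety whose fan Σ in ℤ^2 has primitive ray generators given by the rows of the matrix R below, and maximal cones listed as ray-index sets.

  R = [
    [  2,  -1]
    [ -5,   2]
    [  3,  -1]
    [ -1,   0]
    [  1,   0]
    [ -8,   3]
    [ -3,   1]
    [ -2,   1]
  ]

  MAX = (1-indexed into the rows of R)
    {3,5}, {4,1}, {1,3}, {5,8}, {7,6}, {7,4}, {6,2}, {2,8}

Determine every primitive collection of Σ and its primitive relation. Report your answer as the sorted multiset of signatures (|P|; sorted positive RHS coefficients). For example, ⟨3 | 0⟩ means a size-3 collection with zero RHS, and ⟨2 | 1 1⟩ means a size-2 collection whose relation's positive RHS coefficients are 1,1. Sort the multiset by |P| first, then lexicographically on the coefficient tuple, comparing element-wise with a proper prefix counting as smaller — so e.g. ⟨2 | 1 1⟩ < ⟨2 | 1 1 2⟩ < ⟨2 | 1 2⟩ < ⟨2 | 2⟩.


Δ(Σ) — 8 vertices, 20 min non-faces:

  P={1,8}:  v_{1} + v_{8} = 0  ⇒ sig = ⟨2 | 0⟩
  P={3,7}:  v_{3} + v_{7} = 0  ⇒ sig = ⟨2 | 0⟩
  P={4,5}:  v_{4} + v_{5} = 0  ⇒ sig = ⟨2 | 0⟩
  P={1,2}:  v_{1} + v_{2} = v_{7}  ⇒ sig = ⟨2 | 1⟩
  P={1,5}:  v_{1} + v_{5} = v_{3}  ⇒ sig = ⟨2 | 1⟩
  P={1,7}:  v_{1} + v_{7} = v_{4}  ⇒ sig = ⟨2 | 1⟩
  P={2,3}:  v_{2} + v_{3} = v_{8}  ⇒ sig = ⟨2 | 1⟩
  P={2,7}:  v_{2} + v_{7} = v_{6}  ⇒ sig = ⟨2 | 1⟩
  P={3,4}:  v_{3} + v_{4} = v_{1}  ⇒ sig = ⟨2 | 1⟩
  P={3,6}:  v_{3} + v_{6} = v_{2}  ⇒ sig = ⟨2 | 1⟩
  P={3,8}:  v_{3} + v_{8} = v_{5}  ⇒ sig = ⟨2 | 1⟩
  P={4,8}:  v_{4} + v_{8} = v_{7}  ⇒ sig = ⟨2 | 1⟩
  P={5,7}:  v_{5} + v_{7} = v_{8}  ⇒ sig = ⟨2 | 1⟩
  P={7,8}:  v_{7} + v_{8} = v_{2}  ⇒ sig = ⟨2 | 1⟩
  P={5,6}:  v_{5} + v_{6} = v_{2} + v_{8}  ⇒ sig = ⟨2 | 1 1⟩
  P={1,6}:  v_{1} + v_{6} = 2·v_{7}  ⇒ sig = ⟨2 | 2⟩
  P={2,4}:  v_{2} + v_{4} = 2·v_{7}  ⇒ sig = ⟨2 | 2⟩
  P={2,5}:  v_{2} + v_{5} = 2·v_{8}  ⇒ sig = ⟨2 | 2⟩
  P={6,8}:  v_{6} + v_{8} = 2·v_{2}  ⇒ sig = ⟨2 | 2⟩
  P={4,6}:  v_{4} + v_{6} = 3·v_{7}  ⇒ sig = ⟨2 | 3⟩

so the primitive-relation signature multiset is
    |P|=2: 20 collections, coeffs (), (), (), (1), (1), (1), (1), (1), (1), (1), (1), (1), (1), (1), (1,1), (2), (2), (2), (2), (3)


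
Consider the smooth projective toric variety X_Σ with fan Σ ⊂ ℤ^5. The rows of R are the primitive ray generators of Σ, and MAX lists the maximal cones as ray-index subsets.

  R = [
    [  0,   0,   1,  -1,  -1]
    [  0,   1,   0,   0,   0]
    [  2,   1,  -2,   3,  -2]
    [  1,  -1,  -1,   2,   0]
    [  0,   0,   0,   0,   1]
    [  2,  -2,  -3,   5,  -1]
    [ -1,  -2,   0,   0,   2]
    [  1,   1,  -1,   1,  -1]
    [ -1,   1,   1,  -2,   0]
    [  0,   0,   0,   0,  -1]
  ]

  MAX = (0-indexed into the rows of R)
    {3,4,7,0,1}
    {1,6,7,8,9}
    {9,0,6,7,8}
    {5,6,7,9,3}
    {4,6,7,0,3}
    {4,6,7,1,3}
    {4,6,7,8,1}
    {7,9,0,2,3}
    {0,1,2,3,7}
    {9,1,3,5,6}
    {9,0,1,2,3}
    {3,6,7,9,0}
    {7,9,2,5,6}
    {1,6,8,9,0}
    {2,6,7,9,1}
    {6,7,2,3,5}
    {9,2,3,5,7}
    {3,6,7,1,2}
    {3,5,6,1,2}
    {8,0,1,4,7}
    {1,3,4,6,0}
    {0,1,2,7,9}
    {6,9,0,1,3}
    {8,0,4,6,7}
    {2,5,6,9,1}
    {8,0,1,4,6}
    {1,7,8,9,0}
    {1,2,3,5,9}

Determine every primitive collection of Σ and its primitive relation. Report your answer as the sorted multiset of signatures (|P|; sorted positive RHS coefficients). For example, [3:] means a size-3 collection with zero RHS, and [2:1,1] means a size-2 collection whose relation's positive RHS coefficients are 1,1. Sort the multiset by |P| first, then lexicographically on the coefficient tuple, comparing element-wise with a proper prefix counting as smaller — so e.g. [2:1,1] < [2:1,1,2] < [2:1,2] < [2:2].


12 collections generate NE(X_Σ); each relation:

  • {3,8}:  v_{3} + v_{8} = 0 ; sig = [2:]
  • {4,9}:  v_{4} + v_{9} = 0 ; sig = [2:]
  • {2,4}:  v_{2} + v_{4} = v_{1} + v_{3} + v_{7} ; sig = [2:1,1,1]
  • {2,8}:  v_{2} + v_{8} = v_{1} + v_{7} + v_{9} ; sig = [2:1,1,1]
  • {4,5}:  v_{4} + v_{5} = v_{2} + v_{3} + v_{6} ; sig = [2:1,1,1]
  • {5,8}:  v_{5} + v_{8} = v_{2} + v_{6} + v_{9} ; sig = [2:1,1,1]
  • {0,5}:  v_{0} + v_{5} = 2·v_{3} + 2·v_{9} ; sig = [2:2,2]
  • {0,2,6}:  v_{0} + v_{2} + v_{6} = v_{3} + v_{9} ; sig = [3:1,1]
  • {1,5,7}:  v_{1} + v_{5} + v_{7} = 2·v_{2} + v_{6} ; sig = [3:1,2]
  • {0,1,6,7}:  v_{0} + v_{1} + v_{6} + v_{7} = 0 ; sig = [4:]
  • {1,3,7,9}:  v_{1} + v_{3} + v_{7} + v_{9} = v_{2} ; sig = [4:1]
  • {2,3,6,9}:  v_{2} + v_{3} + v_{6} + v_{9} = v_{5} ; sig = [4:1]

Hence PRS(X_Σ) =
[[2:], [2:], [2:1,1,1], [2:1,1,1], [2:1,1,1], [2:1,1,1], [2:2,2], [3:1,1], [3:1,2], [4:], [4:1], [4:1]]


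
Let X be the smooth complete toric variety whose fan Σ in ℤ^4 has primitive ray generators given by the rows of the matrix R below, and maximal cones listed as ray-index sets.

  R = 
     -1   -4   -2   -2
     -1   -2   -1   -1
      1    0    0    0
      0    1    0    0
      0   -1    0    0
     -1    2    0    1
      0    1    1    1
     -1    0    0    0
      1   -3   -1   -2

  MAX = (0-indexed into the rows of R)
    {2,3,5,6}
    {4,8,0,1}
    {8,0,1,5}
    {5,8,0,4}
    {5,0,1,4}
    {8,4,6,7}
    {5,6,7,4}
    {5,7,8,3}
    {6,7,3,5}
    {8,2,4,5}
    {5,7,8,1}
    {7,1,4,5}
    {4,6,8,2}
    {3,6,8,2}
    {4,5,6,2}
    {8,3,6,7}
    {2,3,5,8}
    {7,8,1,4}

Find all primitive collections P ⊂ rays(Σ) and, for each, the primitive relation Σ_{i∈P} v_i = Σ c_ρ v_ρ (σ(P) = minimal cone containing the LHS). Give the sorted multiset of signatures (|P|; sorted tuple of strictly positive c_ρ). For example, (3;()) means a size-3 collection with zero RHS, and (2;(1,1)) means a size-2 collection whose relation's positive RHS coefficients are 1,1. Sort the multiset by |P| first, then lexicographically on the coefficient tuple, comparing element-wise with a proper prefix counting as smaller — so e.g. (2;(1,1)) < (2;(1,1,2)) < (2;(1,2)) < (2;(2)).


Δ(Σ) — 9 vertices, 12 min non-faces:

  • {2,7}:  v_{2} + v_{7} = 0 — sig = (2;())
  • {3,4}:  v_{3} + v_{4} = 0 — sig = (2;())
  • {0,6}:  v_{0} + v_{6} = v_{1} + v_{4} — sig = (2;(1,1))
  • {1,6}:  v_{1} + v_{6} = v_{4} + v_{7} — sig = (2;(1,1))
  • {0,3}:  v_{0} + v_{3} = v_{1} + v_{5} + v_{8} — sig = (2;(1,1,1))
  • {1,2}:  v_{1} + v_{2} = v_{4} + v_{5} + v_{8} — sig = (2;(1,1,1))
  • {1,3}:  v_{1} + v_{3} = v_{5} + v_{7} + v_{8} — sig = (2;(1,1,1))
  • {0,7}:  v_{0} + v_{7} = 2·v_{1} — sig = (2;(2))
  • {0,2}:  v_{0} + v_{2} = 2·v_{4} + 2·v_{5} + 2·v_{8} — sig = (2;(2,2,2))
  • {5,6,8}:  v_{5} + v_{6} + v_{8} = 0 — sig = (3;())
  • {1,4,5,8}:  v_{1} + v_{4} + v_{5} + v_{8} = v_{0} — sig = (4;(1))
  • {4,5,7,8}:  v_{4} + v_{5} + v_{7} + v_{8} = v_{1} — sig = (4;(1))

Signatures (|P|; sorted positive RHS coefficients), sorted:
[(2;()), (2;()), (2;(1,1)), (2;(1,1)), (2;(1,1,1)), (2;(1,1,1)), (2;(1,1,1)), (2;(2)), (2;(2,2,2)), (3;()), (4;(1)), (4;(1))]


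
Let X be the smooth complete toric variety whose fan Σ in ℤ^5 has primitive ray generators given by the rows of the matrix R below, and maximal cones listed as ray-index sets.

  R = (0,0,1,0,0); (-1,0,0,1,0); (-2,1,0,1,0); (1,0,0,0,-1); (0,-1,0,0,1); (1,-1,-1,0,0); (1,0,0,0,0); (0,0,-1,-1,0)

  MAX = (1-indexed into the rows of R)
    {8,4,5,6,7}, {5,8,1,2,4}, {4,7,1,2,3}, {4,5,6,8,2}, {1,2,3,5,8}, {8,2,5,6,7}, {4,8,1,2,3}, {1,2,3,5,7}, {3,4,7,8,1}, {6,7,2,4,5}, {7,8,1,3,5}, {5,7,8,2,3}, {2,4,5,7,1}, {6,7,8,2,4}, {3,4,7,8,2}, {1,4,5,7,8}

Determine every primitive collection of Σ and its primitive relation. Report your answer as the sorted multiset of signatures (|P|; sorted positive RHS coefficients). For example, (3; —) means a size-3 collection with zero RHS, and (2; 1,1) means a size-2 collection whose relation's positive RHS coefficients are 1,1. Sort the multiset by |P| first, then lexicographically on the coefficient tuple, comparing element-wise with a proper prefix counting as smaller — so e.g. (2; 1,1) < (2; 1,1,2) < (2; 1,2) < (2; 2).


Δ(Σ) — 8 vertices, 5 min non-faces:

  P={1,6}:  v_{1} + v_{6} = v_{4} + v_{5}  so sig = (2; 1,1)
  P={3,6}:  v_{3} + v_{6} = 2·v_{2} + v_{7} + v_{8}  so sig = (2; 1,1,2)
  P={3,4,5}:  v_{3} + v_{4} + v_{5} = v_{2}  so sig = (3; 1)
  P={1,2,7,8}:  v_{1} + v_{2} + v_{7} + v_{8} = 0  so sig = (4; —)
  P={2,4,5,7,8}:  v_{2} + v_{4} + v_{5} + v_{7} + v_{8} = v_{6}  so sig = (5; 1)

Hence PRS(X_Σ) =
[(2; 1,1), (2; 1,1,2), (3; 1), (4; —), (5; 1)]


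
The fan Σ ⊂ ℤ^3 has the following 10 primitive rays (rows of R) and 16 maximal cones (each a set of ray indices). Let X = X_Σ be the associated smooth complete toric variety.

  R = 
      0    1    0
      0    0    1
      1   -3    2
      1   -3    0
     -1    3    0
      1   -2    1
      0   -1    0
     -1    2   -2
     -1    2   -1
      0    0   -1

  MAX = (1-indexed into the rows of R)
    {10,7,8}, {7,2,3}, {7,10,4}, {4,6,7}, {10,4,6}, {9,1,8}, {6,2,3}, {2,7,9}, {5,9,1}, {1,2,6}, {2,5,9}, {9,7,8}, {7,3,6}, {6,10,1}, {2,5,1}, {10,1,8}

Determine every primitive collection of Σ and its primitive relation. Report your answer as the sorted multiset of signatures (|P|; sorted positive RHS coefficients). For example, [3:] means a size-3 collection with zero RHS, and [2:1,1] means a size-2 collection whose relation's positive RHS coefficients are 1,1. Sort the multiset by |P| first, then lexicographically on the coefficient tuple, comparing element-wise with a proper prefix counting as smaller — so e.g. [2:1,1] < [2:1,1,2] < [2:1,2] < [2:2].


24 minimal non-faces of Δ(Σ) (on 10 rays):

  P = {1,7}:  v_{1} + v_{7} = 0  ⟹  sig = [2:]
  P = {2,10}:  v_{2} + v_{10} = 0  ⟹  sig = [2:]
  P = {4,5}:  v_{4} + v_{5} = 0  ⟹  sig = [2:]
  P = {6,9}:  v_{6} + v_{9} = 0  ⟹  sig = [2:]
  P = {2,8}:  v_{2} + v_{8} = v_{9}  ⟹  sig = [2:1]
  P = {3,8}:  v_{3} + v_{8} = v_{7}  ⟹  sig = [2:1]
  P = {6,8}:  v_{6} + v_{8} = v_{10}  ⟹  sig = [2:1]
  P = {9,10}:  v_{9} + v_{10} = v_{8}  ⟹  sig = [2:1]
  P = {1,3}:  v_{1} + v_{3} = v_{2} + v_{6}  ⟹  sig = [2:1,1]
  P = {1,4}:  v_{1} + v_{4} = v_{6} + v_{10}  ⟹  sig = [2:1,1]
  P = {2,4}:  v_{2} + v_{4} = v_{6} + v_{7}  ⟹  sig = [2:1,1]
  P = {3,9}:  v_{3} + v_{9} = v_{2} + v_{7}  ⟹  sig = [2:1,1]
  P = {3,10}:  v_{3} + v_{10} = v_{6} + v_{7}  ⟹  sig = [2:1,1]
  P = {4,9}:  v_{4} + v_{9} = v_{7} + v_{10}  ⟹  sig = [2:1,1]
  P = {5,6}:  v_{5} + v_{6} = v_{1} + v_{2}  ⟹  sig = [2:1,1]
  P = {5,7}:  v_{5} + v_{7} = v_{2} + v_{9}  ⟹  sig = [2:1,1]
  P = {5,10}:  v_{5} + v_{10} = v_{1} + v_{9}  ⟹  sig = [2:1,1]
  P = {4,8}:  v_{4} + v_{8} = v_{7} + 2·v_{10}  ⟹  sig = [2:1,2]
  P = {5,8}:  v_{5} + v_{8} = v_{1} + 2·v_{9}  ⟹  sig = [2:1,2]
  P = {3,5}:  v_{3} + v_{5} = 2·v_{2}  ⟹  sig = [2:2]
  P = {3,4}:  v_{3} + v_{4} = 2·v_{6} + 2·v_{7}  ⟹  sig = [2:2,2]
  P = {1,2,9}:  v_{1} + v_{2} + v_{9} = v_{5}  ⟹  sig = [3:1]
  P = {2,6,7}:  v_{2} + v_{6} + v_{7} = v_{3}  ⟹  sig = [3:1]
  P = {6,7,10}:  v_{6} + v_{7} + v_{10} = v_{4}  ⟹  sig = [3:1]

Hence PRS(X_Σ) =
    [2:]
    [2:]
    [2:]
    [2:]
    [2:1]
    [2:1]
    [2:1]
    [2:1]
    [2:1,1]
    [2:1,1]
    [2:1,1]
    [2:1,1]
    [2:1,1]
    [2:1,1]
    [2:1,1]
    [2:1,1]
    [2:1,1]
    [2:1,2]
    [2:1,2]
    [2:2]
    [2:2,2]
    [3:1]
    [3:1]
    [3:1]


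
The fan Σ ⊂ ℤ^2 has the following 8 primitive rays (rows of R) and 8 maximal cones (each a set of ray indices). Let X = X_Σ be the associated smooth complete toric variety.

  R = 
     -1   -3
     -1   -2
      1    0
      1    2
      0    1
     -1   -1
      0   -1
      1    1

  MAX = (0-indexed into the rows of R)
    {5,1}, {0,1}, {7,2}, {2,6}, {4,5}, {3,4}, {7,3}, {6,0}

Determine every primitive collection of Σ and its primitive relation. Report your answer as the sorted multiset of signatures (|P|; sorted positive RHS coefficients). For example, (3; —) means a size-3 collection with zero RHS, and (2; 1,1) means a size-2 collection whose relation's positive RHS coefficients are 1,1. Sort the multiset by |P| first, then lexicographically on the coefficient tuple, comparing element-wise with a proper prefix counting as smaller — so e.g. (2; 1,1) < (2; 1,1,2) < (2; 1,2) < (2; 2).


|primitive collections| = 20. Relations:

  P={1,3}:  v_{1} + v_{3} = 0  ⟹  sig = (2; —)
  P={4,6}:  v_{4} + v_{6} = 0  ⟹  sig = (2; —)
  P={5,7}:  v_{5} + v_{7} = 0  ⟹  sig = (2; —)
  P={0,3}:  v_{0} + v_{3} = v_{6}  ⟹  sig = (2; 1)
  P={0,4}:  v_{0} + v_{4} = v_{1}  ⟹  sig = (2; 1)
  P={1,4}:  v_{1} + v_{4} = v_{5}  ⟹  sig = (2; 1)
  P={1,6}:  v_{1} + v_{6} = v_{0}  ⟹  sig = (2; 1)
  P={1,7}:  v_{1} + v_{7} = v_{6}  ⟹  sig = (2; 1)
  P={2,4}:  v_{2} + v_{4} = v_{7}  ⟹  sig = (2; 1)
  P={2,5}:  v_{2} + v_{5} = v_{6}  ⟹  sig = (2; 1)
  P={3,5}:  v_{3} + v_{5} = v_{4}  ⟹  sig = (2; 1)
  P={3,6}:  v_{3} + v_{6} = v_{7}  ⟹  sig = (2; 1)
  P={4,7}:  v_{4} + v_{7} = v_{3}  ⟹  sig = (2; 1)
  P={5,6}:  v_{5} + v_{6} = v_{1}  ⟹  sig = (2; 1)
  P={6,7}:  v_{6} + v_{7} = v_{2}  ⟹  sig = (2; 1)
  P={0,5}:  v_{0} + v_{5} = 2·v_{1}  ⟹  sig = (2; 2)
  P={0,7}:  v_{0} + v_{7} = 2·v_{6}  ⟹  sig = (2; 2)
  P={1,2}:  v_{1} + v_{2} = 2·v_{6}  ⟹  sig = (2; 2)
  P={2,3}:  v_{2} + v_{3} = 2·v_{7}  ⟹  sig = (2; 2)
  P={0,2}:  v_{0} + v_{2} = 3·v_{6}  ⟹  sig = (2; 3)

Hence PRS(X_Σ) =
{ (2; —) ×3,  (2; 1) ×12,  (2; 2) ×4,  (2; 3) }


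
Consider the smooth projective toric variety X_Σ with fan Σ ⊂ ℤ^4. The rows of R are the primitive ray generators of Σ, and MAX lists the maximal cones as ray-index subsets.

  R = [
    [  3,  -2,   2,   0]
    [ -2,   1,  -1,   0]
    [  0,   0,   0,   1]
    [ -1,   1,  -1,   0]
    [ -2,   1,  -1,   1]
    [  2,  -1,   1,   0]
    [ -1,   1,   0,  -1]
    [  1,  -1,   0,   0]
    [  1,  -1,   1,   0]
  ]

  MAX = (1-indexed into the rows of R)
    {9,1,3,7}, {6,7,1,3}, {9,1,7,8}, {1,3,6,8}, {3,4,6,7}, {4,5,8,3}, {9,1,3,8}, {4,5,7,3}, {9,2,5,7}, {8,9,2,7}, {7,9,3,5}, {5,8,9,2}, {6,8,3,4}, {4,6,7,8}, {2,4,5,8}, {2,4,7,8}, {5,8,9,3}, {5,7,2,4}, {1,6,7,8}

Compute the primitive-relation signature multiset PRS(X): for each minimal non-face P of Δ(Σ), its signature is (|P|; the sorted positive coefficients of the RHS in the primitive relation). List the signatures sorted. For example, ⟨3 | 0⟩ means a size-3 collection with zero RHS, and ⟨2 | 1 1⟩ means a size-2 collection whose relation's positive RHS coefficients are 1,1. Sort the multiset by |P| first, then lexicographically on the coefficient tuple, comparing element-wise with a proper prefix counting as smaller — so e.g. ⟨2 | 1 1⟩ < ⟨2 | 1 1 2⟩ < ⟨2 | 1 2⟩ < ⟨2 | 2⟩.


10 collections generate NE(X_Σ); each relation:

  • {2,6}:  v_{2} + v_{6} = 0  ⟹  sig = ⟨2 | 0⟩
  • {4,9}:  v_{4} + v_{9} = 0  ⟹  sig = ⟨2 | 0⟩
  • {1,2}:  v_{1} + v_{2} = v_{9}  ⟹  sig = ⟨2 | 1⟩
  • {1,4}:  v_{1} + v_{4} = v_{6}  ⟹  sig = ⟨2 | 1⟩
  • {2,3}:  v_{2} + v_{3} = v_{5}  ⟹  sig = ⟨2 | 1⟩
  • {5,6}:  v_{5} + v_{6} = v_{3}  ⟹  sig = ⟨2 | 1⟩
  • {6,9}:  v_{6} + v_{9} = v_{1}  ⟹  sig = ⟨2 | 1⟩
  • {1,5}:  v_{1} + v_{5} = v_{3} + v_{9}  ⟹  sig = ⟨2 | 1 1⟩
  • {3,7,8}:  v_{3} + v_{7} + v_{8} = 0  ⟹  sig = ⟨3 | 0⟩
  • {5,7,8}:  v_{5} + v_{7} + v_{8} = v_{2}  ⟹  sig = ⟨3 | 1⟩

Sorted signature multiset PRS(X):
{ ⟨2 | 0⟩ ×2,  ⟨2 | 1⟩ ×5,  ⟨2 | 1 1⟩,  ⟨3 | 0⟩,  ⟨3 | 1⟩ }
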